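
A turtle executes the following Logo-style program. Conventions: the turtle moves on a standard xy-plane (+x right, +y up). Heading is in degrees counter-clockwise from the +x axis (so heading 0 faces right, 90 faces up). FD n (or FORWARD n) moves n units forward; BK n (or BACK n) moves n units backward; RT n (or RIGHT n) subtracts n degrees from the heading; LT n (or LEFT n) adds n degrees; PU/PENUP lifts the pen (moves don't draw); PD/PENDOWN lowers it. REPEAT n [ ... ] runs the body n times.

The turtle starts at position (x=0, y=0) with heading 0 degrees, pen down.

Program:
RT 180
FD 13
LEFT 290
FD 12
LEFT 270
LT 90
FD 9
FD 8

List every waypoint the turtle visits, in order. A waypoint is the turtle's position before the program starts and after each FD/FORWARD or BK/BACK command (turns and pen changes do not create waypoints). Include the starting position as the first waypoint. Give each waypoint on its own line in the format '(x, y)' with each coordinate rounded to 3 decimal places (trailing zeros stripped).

Executing turtle program step by step:
Start: pos=(0,0), heading=0, pen down
RT 180: heading 0 -> 180
FD 13: (0,0) -> (-13,0) [heading=180, draw]
LT 290: heading 180 -> 110
FD 12: (-13,0) -> (-17.104,11.276) [heading=110, draw]
LT 270: heading 110 -> 20
LT 90: heading 20 -> 110
FD 9: (-17.104,11.276) -> (-20.182,19.734) [heading=110, draw]
FD 8: (-20.182,19.734) -> (-22.919,27.251) [heading=110, draw]
Final: pos=(-22.919,27.251), heading=110, 4 segment(s) drawn
Waypoints (5 total):
(0, 0)
(-13, 0)
(-17.104, 11.276)
(-20.182, 19.734)
(-22.919, 27.251)

Answer: (0, 0)
(-13, 0)
(-17.104, 11.276)
(-20.182, 19.734)
(-22.919, 27.251)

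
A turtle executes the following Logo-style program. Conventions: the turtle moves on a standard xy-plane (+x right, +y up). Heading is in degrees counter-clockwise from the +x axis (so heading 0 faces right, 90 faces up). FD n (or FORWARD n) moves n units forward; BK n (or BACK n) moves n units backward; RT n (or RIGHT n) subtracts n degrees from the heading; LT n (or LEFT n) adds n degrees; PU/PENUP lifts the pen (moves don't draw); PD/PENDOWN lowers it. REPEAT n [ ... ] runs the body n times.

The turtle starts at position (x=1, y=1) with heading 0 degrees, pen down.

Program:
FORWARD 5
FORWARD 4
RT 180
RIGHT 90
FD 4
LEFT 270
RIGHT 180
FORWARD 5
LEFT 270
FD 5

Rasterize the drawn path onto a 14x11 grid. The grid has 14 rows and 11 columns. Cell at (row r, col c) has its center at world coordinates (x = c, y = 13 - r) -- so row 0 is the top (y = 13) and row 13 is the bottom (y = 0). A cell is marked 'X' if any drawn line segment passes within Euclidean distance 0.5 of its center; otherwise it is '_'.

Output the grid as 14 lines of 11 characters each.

Answer: ___________
___________
___________
_____X_____
_____X_____
_____X_____
_____X_____
_____X_____
_____XXXXXX
__________X
__________X
__________X
_XXXXXXXXXX
___________

Derivation:
Segment 0: (1,1) -> (6,1)
Segment 1: (6,1) -> (10,1)
Segment 2: (10,1) -> (10,5)
Segment 3: (10,5) -> (5,5)
Segment 4: (5,5) -> (5,10)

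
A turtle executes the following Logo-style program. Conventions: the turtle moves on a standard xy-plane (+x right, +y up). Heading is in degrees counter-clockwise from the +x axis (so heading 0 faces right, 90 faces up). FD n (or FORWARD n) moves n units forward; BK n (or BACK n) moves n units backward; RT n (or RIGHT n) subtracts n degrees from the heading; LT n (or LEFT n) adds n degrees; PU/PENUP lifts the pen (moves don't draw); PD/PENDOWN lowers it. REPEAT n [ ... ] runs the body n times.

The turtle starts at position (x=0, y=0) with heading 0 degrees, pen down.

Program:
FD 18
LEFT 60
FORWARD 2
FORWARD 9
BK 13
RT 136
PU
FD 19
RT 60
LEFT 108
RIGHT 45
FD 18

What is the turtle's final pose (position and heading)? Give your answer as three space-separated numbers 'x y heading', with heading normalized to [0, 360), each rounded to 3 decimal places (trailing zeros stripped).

Answer: 26.859 -37.381 287

Derivation:
Executing turtle program step by step:
Start: pos=(0,0), heading=0, pen down
FD 18: (0,0) -> (18,0) [heading=0, draw]
LT 60: heading 0 -> 60
FD 2: (18,0) -> (19,1.732) [heading=60, draw]
FD 9: (19,1.732) -> (23.5,9.526) [heading=60, draw]
BK 13: (23.5,9.526) -> (17,-1.732) [heading=60, draw]
RT 136: heading 60 -> 284
PU: pen up
FD 19: (17,-1.732) -> (21.597,-20.168) [heading=284, move]
RT 60: heading 284 -> 224
LT 108: heading 224 -> 332
RT 45: heading 332 -> 287
FD 18: (21.597,-20.168) -> (26.859,-37.381) [heading=287, move]
Final: pos=(26.859,-37.381), heading=287, 4 segment(s) drawn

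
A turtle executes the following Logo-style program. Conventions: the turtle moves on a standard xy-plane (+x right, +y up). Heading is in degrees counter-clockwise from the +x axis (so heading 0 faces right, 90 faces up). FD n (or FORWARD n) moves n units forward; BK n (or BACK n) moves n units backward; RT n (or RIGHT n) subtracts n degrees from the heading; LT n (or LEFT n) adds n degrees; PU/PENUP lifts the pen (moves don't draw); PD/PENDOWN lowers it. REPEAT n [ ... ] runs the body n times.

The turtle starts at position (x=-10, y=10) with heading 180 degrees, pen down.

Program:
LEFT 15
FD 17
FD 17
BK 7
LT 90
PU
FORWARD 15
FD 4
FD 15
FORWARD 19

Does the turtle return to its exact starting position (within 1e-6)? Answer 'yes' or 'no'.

Answer: no

Derivation:
Executing turtle program step by step:
Start: pos=(-10,10), heading=180, pen down
LT 15: heading 180 -> 195
FD 17: (-10,10) -> (-26.421,5.6) [heading=195, draw]
FD 17: (-26.421,5.6) -> (-42.841,1.2) [heading=195, draw]
BK 7: (-42.841,1.2) -> (-36.08,3.012) [heading=195, draw]
LT 90: heading 195 -> 285
PU: pen up
FD 15: (-36.08,3.012) -> (-32.198,-11.477) [heading=285, move]
FD 4: (-32.198,-11.477) -> (-31.162,-15.341) [heading=285, move]
FD 15: (-31.162,-15.341) -> (-27.28,-29.83) [heading=285, move]
FD 19: (-27.28,-29.83) -> (-22.363,-48.182) [heading=285, move]
Final: pos=(-22.363,-48.182), heading=285, 3 segment(s) drawn

Start position: (-10, 10)
Final position: (-22.363, -48.182)
Distance = 59.481; >= 1e-6 -> NOT closed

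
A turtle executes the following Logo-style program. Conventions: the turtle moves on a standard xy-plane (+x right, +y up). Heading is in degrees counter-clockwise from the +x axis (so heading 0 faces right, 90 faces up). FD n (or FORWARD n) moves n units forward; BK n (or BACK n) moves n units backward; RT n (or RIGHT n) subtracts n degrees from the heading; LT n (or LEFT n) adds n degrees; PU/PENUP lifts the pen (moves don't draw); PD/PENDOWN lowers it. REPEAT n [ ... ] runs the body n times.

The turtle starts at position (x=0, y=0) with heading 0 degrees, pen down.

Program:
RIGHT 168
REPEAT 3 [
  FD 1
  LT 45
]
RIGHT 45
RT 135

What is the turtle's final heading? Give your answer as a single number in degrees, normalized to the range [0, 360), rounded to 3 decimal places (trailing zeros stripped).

Answer: 147

Derivation:
Executing turtle program step by step:
Start: pos=(0,0), heading=0, pen down
RT 168: heading 0 -> 192
REPEAT 3 [
  -- iteration 1/3 --
  FD 1: (0,0) -> (-0.978,-0.208) [heading=192, draw]
  LT 45: heading 192 -> 237
  -- iteration 2/3 --
  FD 1: (-0.978,-0.208) -> (-1.523,-1.047) [heading=237, draw]
  LT 45: heading 237 -> 282
  -- iteration 3/3 --
  FD 1: (-1.523,-1.047) -> (-1.315,-2.025) [heading=282, draw]
  LT 45: heading 282 -> 327
]
RT 45: heading 327 -> 282
RT 135: heading 282 -> 147
Final: pos=(-1.315,-2.025), heading=147, 3 segment(s) drawn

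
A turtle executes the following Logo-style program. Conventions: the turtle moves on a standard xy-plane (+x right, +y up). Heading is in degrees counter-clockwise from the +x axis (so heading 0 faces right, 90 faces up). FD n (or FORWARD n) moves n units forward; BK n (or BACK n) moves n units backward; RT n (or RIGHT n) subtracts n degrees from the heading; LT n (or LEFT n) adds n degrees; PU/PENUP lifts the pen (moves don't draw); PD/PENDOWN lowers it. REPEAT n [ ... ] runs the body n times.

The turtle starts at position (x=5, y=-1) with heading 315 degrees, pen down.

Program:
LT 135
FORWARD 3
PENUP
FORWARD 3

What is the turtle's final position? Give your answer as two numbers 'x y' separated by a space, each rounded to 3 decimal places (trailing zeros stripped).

Answer: 5 5

Derivation:
Executing turtle program step by step:
Start: pos=(5,-1), heading=315, pen down
LT 135: heading 315 -> 90
FD 3: (5,-1) -> (5,2) [heading=90, draw]
PU: pen up
FD 3: (5,2) -> (5,5) [heading=90, move]
Final: pos=(5,5), heading=90, 1 segment(s) drawn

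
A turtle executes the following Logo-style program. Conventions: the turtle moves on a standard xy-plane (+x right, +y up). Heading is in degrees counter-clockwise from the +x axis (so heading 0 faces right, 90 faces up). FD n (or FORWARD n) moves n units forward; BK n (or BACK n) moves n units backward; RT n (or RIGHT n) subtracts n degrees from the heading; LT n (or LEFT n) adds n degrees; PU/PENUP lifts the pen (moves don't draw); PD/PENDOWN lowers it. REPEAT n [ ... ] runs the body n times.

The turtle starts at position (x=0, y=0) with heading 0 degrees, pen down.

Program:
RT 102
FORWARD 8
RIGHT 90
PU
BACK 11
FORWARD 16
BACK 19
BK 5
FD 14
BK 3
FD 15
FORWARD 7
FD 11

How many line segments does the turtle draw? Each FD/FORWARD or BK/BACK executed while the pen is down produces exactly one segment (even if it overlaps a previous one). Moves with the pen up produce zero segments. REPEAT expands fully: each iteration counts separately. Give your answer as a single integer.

Answer: 1

Derivation:
Executing turtle program step by step:
Start: pos=(0,0), heading=0, pen down
RT 102: heading 0 -> 258
FD 8: (0,0) -> (-1.663,-7.825) [heading=258, draw]
RT 90: heading 258 -> 168
PU: pen up
BK 11: (-1.663,-7.825) -> (9.096,-10.112) [heading=168, move]
FD 16: (9.096,-10.112) -> (-6.554,-6.786) [heading=168, move]
BK 19: (-6.554,-6.786) -> (12.031,-10.736) [heading=168, move]
BK 5: (12.031,-10.736) -> (16.922,-11.776) [heading=168, move]
FD 14: (16.922,-11.776) -> (3.227,-8.865) [heading=168, move]
BK 3: (3.227,-8.865) -> (6.162,-9.488) [heading=168, move]
FD 15: (6.162,-9.488) -> (-8.51,-6.37) [heading=168, move]
FD 7: (-8.51,-6.37) -> (-15.357,-4.914) [heading=168, move]
FD 11: (-15.357,-4.914) -> (-26.117,-2.627) [heading=168, move]
Final: pos=(-26.117,-2.627), heading=168, 1 segment(s) drawn
Segments drawn: 1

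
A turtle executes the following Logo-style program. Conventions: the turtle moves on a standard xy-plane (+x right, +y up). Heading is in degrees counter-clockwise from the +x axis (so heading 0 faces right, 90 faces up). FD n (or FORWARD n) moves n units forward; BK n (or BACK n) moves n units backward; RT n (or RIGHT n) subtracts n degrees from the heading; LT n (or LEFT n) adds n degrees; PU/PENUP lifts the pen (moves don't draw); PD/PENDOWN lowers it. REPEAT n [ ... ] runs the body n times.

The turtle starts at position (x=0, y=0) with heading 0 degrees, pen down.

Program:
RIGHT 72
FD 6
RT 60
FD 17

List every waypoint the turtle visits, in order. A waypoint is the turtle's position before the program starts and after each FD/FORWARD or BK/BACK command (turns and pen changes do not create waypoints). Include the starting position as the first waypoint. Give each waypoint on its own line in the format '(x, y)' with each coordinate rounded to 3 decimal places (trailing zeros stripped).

Executing turtle program step by step:
Start: pos=(0,0), heading=0, pen down
RT 72: heading 0 -> 288
FD 6: (0,0) -> (1.854,-5.706) [heading=288, draw]
RT 60: heading 288 -> 228
FD 17: (1.854,-5.706) -> (-9.521,-18.34) [heading=228, draw]
Final: pos=(-9.521,-18.34), heading=228, 2 segment(s) drawn
Waypoints (3 total):
(0, 0)
(1.854, -5.706)
(-9.521, -18.34)

Answer: (0, 0)
(1.854, -5.706)
(-9.521, -18.34)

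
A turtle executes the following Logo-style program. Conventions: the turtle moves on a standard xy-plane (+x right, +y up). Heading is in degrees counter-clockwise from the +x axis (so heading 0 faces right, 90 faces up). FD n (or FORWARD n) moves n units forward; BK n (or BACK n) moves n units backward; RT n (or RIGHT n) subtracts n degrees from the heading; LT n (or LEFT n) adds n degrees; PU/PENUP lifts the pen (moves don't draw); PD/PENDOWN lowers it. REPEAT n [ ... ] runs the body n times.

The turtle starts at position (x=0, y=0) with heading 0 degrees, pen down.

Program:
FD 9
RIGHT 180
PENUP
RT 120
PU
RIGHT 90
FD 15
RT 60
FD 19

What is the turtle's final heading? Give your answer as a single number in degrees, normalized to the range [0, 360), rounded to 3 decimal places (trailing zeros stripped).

Executing turtle program step by step:
Start: pos=(0,0), heading=0, pen down
FD 9: (0,0) -> (9,0) [heading=0, draw]
RT 180: heading 0 -> 180
PU: pen up
RT 120: heading 180 -> 60
PU: pen up
RT 90: heading 60 -> 330
FD 15: (9,0) -> (21.99,-7.5) [heading=330, move]
RT 60: heading 330 -> 270
FD 19: (21.99,-7.5) -> (21.99,-26.5) [heading=270, move]
Final: pos=(21.99,-26.5), heading=270, 1 segment(s) drawn

Answer: 270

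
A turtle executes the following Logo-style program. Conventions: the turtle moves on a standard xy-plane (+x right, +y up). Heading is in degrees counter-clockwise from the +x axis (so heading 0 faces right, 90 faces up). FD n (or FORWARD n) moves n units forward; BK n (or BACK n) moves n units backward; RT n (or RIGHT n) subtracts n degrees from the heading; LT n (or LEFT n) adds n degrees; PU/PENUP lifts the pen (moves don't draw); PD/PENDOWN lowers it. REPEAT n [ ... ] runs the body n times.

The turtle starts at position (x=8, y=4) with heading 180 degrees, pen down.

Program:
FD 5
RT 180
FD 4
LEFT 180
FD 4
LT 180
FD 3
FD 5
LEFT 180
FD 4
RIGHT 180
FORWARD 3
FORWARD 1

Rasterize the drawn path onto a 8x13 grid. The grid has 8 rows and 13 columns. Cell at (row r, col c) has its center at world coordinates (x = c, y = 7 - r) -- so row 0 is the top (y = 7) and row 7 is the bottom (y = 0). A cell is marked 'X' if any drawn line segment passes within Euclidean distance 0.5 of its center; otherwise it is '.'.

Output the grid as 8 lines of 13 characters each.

Answer: .............
.............
.............
...XXXXXXXXX.
.............
.............
.............
.............

Derivation:
Segment 0: (8,4) -> (3,4)
Segment 1: (3,4) -> (7,4)
Segment 2: (7,4) -> (3,4)
Segment 3: (3,4) -> (6,4)
Segment 4: (6,4) -> (11,4)
Segment 5: (11,4) -> (7,4)
Segment 6: (7,4) -> (10,4)
Segment 7: (10,4) -> (11,4)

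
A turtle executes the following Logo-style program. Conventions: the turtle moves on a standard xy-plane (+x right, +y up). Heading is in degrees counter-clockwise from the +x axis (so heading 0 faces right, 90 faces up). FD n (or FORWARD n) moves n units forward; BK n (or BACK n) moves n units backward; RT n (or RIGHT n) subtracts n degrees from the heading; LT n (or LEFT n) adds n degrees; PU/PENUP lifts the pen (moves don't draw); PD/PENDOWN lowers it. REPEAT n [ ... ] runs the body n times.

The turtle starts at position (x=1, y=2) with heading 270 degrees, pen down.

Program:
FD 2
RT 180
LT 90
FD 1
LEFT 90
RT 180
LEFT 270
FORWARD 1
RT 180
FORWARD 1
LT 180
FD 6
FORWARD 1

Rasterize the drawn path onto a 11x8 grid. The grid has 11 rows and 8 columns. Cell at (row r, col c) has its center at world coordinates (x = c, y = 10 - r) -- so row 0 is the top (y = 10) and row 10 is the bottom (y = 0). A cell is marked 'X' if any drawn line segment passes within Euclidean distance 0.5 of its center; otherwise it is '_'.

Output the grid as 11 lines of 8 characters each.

Answer: ________
________
________
________
________
________
________
________
_X______
_X______
XXXXXXXX

Derivation:
Segment 0: (1,2) -> (1,0)
Segment 1: (1,0) -> (-0,0)
Segment 2: (-0,0) -> (1,-0)
Segment 3: (1,-0) -> (-0,0)
Segment 4: (-0,0) -> (6,-0)
Segment 5: (6,-0) -> (7,-0)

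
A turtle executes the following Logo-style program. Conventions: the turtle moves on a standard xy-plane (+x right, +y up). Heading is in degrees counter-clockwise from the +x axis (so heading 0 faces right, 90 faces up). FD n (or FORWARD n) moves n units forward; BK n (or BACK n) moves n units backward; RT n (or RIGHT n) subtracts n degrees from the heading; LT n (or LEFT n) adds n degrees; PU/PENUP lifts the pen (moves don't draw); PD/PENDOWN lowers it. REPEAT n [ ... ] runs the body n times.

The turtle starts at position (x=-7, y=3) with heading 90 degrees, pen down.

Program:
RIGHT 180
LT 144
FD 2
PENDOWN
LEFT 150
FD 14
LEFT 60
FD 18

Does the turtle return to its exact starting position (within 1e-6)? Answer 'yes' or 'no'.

Executing turtle program step by step:
Start: pos=(-7,3), heading=90, pen down
RT 180: heading 90 -> 270
LT 144: heading 270 -> 54
FD 2: (-7,3) -> (-5.824,4.618) [heading=54, draw]
PD: pen down
LT 150: heading 54 -> 204
FD 14: (-5.824,4.618) -> (-18.614,-1.076) [heading=204, draw]
LT 60: heading 204 -> 264
FD 18: (-18.614,-1.076) -> (-20.496,-18.978) [heading=264, draw]
Final: pos=(-20.496,-18.978), heading=264, 3 segment(s) drawn

Start position: (-7, 3)
Final position: (-20.496, -18.978)
Distance = 25.79; >= 1e-6 -> NOT closed

Answer: no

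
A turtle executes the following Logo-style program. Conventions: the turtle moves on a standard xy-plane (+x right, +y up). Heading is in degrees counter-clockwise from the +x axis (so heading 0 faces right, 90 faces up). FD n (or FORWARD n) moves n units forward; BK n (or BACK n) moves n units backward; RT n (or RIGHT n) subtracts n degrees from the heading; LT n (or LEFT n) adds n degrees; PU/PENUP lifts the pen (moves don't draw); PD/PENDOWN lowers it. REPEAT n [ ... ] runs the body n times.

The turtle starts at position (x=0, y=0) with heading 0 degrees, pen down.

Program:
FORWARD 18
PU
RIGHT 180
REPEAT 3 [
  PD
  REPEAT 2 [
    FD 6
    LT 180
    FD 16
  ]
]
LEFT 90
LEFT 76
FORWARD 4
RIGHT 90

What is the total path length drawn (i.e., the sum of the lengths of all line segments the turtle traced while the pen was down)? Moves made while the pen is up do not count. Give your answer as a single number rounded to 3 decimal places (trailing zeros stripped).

Executing turtle program step by step:
Start: pos=(0,0), heading=0, pen down
FD 18: (0,0) -> (18,0) [heading=0, draw]
PU: pen up
RT 180: heading 0 -> 180
REPEAT 3 [
  -- iteration 1/3 --
  PD: pen down
  REPEAT 2 [
    -- iteration 1/2 --
    FD 6: (18,0) -> (12,0) [heading=180, draw]
    LT 180: heading 180 -> 0
    FD 16: (12,0) -> (28,0) [heading=0, draw]
    -- iteration 2/2 --
    FD 6: (28,0) -> (34,0) [heading=0, draw]
    LT 180: heading 0 -> 180
    FD 16: (34,0) -> (18,0) [heading=180, draw]
  ]
  -- iteration 2/3 --
  PD: pen down
  REPEAT 2 [
    -- iteration 1/2 --
    FD 6: (18,0) -> (12,0) [heading=180, draw]
    LT 180: heading 180 -> 0
    FD 16: (12,0) -> (28,0) [heading=0, draw]
    -- iteration 2/2 --
    FD 6: (28,0) -> (34,0) [heading=0, draw]
    LT 180: heading 0 -> 180
    FD 16: (34,0) -> (18,0) [heading=180, draw]
  ]
  -- iteration 3/3 --
  PD: pen down
  REPEAT 2 [
    -- iteration 1/2 --
    FD 6: (18,0) -> (12,0) [heading=180, draw]
    LT 180: heading 180 -> 0
    FD 16: (12,0) -> (28,0) [heading=0, draw]
    -- iteration 2/2 --
    FD 6: (28,0) -> (34,0) [heading=0, draw]
    LT 180: heading 0 -> 180
    FD 16: (34,0) -> (18,0) [heading=180, draw]
  ]
]
LT 90: heading 180 -> 270
LT 76: heading 270 -> 346
FD 4: (18,0) -> (21.881,-0.968) [heading=346, draw]
RT 90: heading 346 -> 256
Final: pos=(21.881,-0.968), heading=256, 14 segment(s) drawn

Segment lengths:
  seg 1: (0,0) -> (18,0), length = 18
  seg 2: (18,0) -> (12,0), length = 6
  seg 3: (12,0) -> (28,0), length = 16
  seg 4: (28,0) -> (34,0), length = 6
  seg 5: (34,0) -> (18,0), length = 16
  seg 6: (18,0) -> (12,0), length = 6
  seg 7: (12,0) -> (28,0), length = 16
  seg 8: (28,0) -> (34,0), length = 6
  seg 9: (34,0) -> (18,0), length = 16
  seg 10: (18,0) -> (12,0), length = 6
  seg 11: (12,0) -> (28,0), length = 16
  seg 12: (28,0) -> (34,0), length = 6
  seg 13: (34,0) -> (18,0), length = 16
  seg 14: (18,0) -> (21.881,-0.968), length = 4
Total = 154

Answer: 154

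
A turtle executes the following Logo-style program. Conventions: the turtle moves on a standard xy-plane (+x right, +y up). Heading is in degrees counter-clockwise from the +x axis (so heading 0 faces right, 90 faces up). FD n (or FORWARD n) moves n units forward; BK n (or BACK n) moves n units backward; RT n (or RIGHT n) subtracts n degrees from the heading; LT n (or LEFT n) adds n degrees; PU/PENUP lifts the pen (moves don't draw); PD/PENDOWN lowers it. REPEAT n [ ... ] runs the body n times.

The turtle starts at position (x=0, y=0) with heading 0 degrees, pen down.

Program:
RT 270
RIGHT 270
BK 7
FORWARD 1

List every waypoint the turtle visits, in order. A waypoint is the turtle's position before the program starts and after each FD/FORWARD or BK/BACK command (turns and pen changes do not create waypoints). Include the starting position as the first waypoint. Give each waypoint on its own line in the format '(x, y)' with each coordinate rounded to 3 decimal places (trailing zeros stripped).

Answer: (0, 0)
(7, 0)
(6, 0)

Derivation:
Executing turtle program step by step:
Start: pos=(0,0), heading=0, pen down
RT 270: heading 0 -> 90
RT 270: heading 90 -> 180
BK 7: (0,0) -> (7,0) [heading=180, draw]
FD 1: (7,0) -> (6,0) [heading=180, draw]
Final: pos=(6,0), heading=180, 2 segment(s) drawn
Waypoints (3 total):
(0, 0)
(7, 0)
(6, 0)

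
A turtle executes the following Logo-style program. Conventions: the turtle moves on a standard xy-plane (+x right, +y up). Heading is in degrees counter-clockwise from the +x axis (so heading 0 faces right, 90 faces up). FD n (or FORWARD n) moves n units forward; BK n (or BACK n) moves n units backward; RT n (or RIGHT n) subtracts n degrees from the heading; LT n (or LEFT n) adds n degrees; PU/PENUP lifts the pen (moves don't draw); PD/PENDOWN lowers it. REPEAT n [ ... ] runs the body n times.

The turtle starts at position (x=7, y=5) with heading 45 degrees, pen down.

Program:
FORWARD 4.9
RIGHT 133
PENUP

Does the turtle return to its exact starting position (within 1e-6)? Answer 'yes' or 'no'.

Answer: no

Derivation:
Executing turtle program step by step:
Start: pos=(7,5), heading=45, pen down
FD 4.9: (7,5) -> (10.465,8.465) [heading=45, draw]
RT 133: heading 45 -> 272
PU: pen up
Final: pos=(10.465,8.465), heading=272, 1 segment(s) drawn

Start position: (7, 5)
Final position: (10.465, 8.465)
Distance = 4.9; >= 1e-6 -> NOT closed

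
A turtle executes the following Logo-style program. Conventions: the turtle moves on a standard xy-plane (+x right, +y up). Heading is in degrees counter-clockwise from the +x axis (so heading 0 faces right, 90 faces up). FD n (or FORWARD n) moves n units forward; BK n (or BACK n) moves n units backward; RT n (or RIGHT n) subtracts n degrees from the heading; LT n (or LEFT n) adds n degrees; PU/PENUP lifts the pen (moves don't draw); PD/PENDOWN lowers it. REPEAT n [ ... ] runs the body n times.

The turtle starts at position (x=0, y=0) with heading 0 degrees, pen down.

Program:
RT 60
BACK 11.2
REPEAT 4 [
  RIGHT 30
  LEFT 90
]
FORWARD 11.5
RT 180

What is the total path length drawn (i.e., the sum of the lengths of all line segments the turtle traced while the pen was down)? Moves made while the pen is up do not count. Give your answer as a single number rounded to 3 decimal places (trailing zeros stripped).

Answer: 22.7

Derivation:
Executing turtle program step by step:
Start: pos=(0,0), heading=0, pen down
RT 60: heading 0 -> 300
BK 11.2: (0,0) -> (-5.6,9.699) [heading=300, draw]
REPEAT 4 [
  -- iteration 1/4 --
  RT 30: heading 300 -> 270
  LT 90: heading 270 -> 0
  -- iteration 2/4 --
  RT 30: heading 0 -> 330
  LT 90: heading 330 -> 60
  -- iteration 3/4 --
  RT 30: heading 60 -> 30
  LT 90: heading 30 -> 120
  -- iteration 4/4 --
  RT 30: heading 120 -> 90
  LT 90: heading 90 -> 180
]
FD 11.5: (-5.6,9.699) -> (-17.1,9.699) [heading=180, draw]
RT 180: heading 180 -> 0
Final: pos=(-17.1,9.699), heading=0, 2 segment(s) drawn

Segment lengths:
  seg 1: (0,0) -> (-5.6,9.699), length = 11.2
  seg 2: (-5.6,9.699) -> (-17.1,9.699), length = 11.5
Total = 22.7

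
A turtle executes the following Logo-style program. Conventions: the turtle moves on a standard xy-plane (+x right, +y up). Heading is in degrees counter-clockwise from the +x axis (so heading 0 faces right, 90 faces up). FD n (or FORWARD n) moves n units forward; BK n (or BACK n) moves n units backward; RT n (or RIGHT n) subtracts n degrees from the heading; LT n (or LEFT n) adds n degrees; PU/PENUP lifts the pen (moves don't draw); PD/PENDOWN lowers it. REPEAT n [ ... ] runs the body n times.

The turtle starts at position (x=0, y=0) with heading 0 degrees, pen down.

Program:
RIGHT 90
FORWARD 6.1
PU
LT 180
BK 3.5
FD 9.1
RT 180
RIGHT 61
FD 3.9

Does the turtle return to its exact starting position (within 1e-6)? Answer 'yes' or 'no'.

Answer: no

Derivation:
Executing turtle program step by step:
Start: pos=(0,0), heading=0, pen down
RT 90: heading 0 -> 270
FD 6.1: (0,0) -> (0,-6.1) [heading=270, draw]
PU: pen up
LT 180: heading 270 -> 90
BK 3.5: (0,-6.1) -> (0,-9.6) [heading=90, move]
FD 9.1: (0,-9.6) -> (0,-0.5) [heading=90, move]
RT 180: heading 90 -> 270
RT 61: heading 270 -> 209
FD 3.9: (0,-0.5) -> (-3.411,-2.391) [heading=209, move]
Final: pos=(-3.411,-2.391), heading=209, 1 segment(s) drawn

Start position: (0, 0)
Final position: (-3.411, -2.391)
Distance = 4.165; >= 1e-6 -> NOT closed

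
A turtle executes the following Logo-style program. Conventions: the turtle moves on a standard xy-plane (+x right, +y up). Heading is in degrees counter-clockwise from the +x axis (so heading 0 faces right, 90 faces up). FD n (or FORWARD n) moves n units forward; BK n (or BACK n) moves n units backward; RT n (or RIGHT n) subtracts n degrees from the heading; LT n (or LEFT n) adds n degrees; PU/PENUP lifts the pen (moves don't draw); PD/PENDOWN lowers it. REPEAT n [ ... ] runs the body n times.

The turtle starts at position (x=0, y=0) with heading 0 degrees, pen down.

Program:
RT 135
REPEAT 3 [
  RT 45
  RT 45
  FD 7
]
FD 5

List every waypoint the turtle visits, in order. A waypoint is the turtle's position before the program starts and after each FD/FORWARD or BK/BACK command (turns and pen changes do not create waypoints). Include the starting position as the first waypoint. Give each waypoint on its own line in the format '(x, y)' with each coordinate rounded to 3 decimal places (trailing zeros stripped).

Answer: (0, 0)
(-4.95, 4.95)
(0, 9.899)
(4.95, 4.95)
(8.485, 1.414)

Derivation:
Executing turtle program step by step:
Start: pos=(0,0), heading=0, pen down
RT 135: heading 0 -> 225
REPEAT 3 [
  -- iteration 1/3 --
  RT 45: heading 225 -> 180
  RT 45: heading 180 -> 135
  FD 7: (0,0) -> (-4.95,4.95) [heading=135, draw]
  -- iteration 2/3 --
  RT 45: heading 135 -> 90
  RT 45: heading 90 -> 45
  FD 7: (-4.95,4.95) -> (0,9.899) [heading=45, draw]
  -- iteration 3/3 --
  RT 45: heading 45 -> 0
  RT 45: heading 0 -> 315
  FD 7: (0,9.899) -> (4.95,4.95) [heading=315, draw]
]
FD 5: (4.95,4.95) -> (8.485,1.414) [heading=315, draw]
Final: pos=(8.485,1.414), heading=315, 4 segment(s) drawn
Waypoints (5 total):
(0, 0)
(-4.95, 4.95)
(0, 9.899)
(4.95, 4.95)
(8.485, 1.414)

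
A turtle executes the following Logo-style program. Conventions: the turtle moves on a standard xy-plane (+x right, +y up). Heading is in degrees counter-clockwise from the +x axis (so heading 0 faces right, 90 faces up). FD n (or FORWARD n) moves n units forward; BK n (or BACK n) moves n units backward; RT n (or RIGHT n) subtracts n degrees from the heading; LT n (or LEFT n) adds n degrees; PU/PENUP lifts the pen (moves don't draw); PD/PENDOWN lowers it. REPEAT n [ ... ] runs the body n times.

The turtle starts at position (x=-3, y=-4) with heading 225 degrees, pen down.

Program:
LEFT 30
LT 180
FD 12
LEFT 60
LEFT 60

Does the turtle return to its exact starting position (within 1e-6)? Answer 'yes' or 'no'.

Answer: no

Derivation:
Executing turtle program step by step:
Start: pos=(-3,-4), heading=225, pen down
LT 30: heading 225 -> 255
LT 180: heading 255 -> 75
FD 12: (-3,-4) -> (0.106,7.591) [heading=75, draw]
LT 60: heading 75 -> 135
LT 60: heading 135 -> 195
Final: pos=(0.106,7.591), heading=195, 1 segment(s) drawn

Start position: (-3, -4)
Final position: (0.106, 7.591)
Distance = 12; >= 1e-6 -> NOT closed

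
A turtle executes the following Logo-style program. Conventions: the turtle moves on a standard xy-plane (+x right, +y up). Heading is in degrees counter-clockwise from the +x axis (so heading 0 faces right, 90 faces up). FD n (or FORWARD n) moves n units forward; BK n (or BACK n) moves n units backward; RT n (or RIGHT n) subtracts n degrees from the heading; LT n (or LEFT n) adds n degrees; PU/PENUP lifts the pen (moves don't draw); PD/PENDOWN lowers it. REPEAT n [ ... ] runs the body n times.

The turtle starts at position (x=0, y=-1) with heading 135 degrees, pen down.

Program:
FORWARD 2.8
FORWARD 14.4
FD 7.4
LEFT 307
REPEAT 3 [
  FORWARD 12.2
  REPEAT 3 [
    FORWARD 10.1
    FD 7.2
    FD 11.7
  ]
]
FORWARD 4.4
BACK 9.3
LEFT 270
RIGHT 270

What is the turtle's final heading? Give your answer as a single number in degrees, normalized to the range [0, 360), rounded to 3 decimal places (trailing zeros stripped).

Executing turtle program step by step:
Start: pos=(0,-1), heading=135, pen down
FD 2.8: (0,-1) -> (-1.98,0.98) [heading=135, draw]
FD 14.4: (-1.98,0.98) -> (-12.162,11.162) [heading=135, draw]
FD 7.4: (-12.162,11.162) -> (-17.395,16.395) [heading=135, draw]
LT 307: heading 135 -> 82
REPEAT 3 [
  -- iteration 1/3 --
  FD 12.2: (-17.395,16.395) -> (-15.697,28.476) [heading=82, draw]
  REPEAT 3 [
    -- iteration 1/3 --
    FD 10.1: (-15.697,28.476) -> (-14.291,38.478) [heading=82, draw]
    FD 7.2: (-14.291,38.478) -> (-13.289,45.608) [heading=82, draw]
    FD 11.7: (-13.289,45.608) -> (-11.661,57.194) [heading=82, draw]
    -- iteration 2/3 --
    FD 10.1: (-11.661,57.194) -> (-10.255,67.196) [heading=82, draw]
    FD 7.2: (-10.255,67.196) -> (-9.253,74.326) [heading=82, draw]
    FD 11.7: (-9.253,74.326) -> (-7.625,85.912) [heading=82, draw]
    -- iteration 3/3 --
    FD 10.1: (-7.625,85.912) -> (-6.219,95.913) [heading=82, draw]
    FD 7.2: (-6.219,95.913) -> (-5.217,103.043) [heading=82, draw]
    FD 11.7: (-5.217,103.043) -> (-3.589,114.629) [heading=82, draw]
  ]
  -- iteration 2/3 --
  FD 12.2: (-3.589,114.629) -> (-1.891,126.711) [heading=82, draw]
  REPEAT 3 [
    -- iteration 1/3 --
    FD 10.1: (-1.891,126.711) -> (-0.485,136.712) [heading=82, draw]
    FD 7.2: (-0.485,136.712) -> (0.517,143.842) [heading=82, draw]
    FD 11.7: (0.517,143.842) -> (2.145,155.428) [heading=82, draw]
    -- iteration 2/3 --
    FD 10.1: (2.145,155.428) -> (3.551,165.43) [heading=82, draw]
    FD 7.2: (3.551,165.43) -> (4.553,172.56) [heading=82, draw]
    FD 11.7: (4.553,172.56) -> (6.181,184.146) [heading=82, draw]
    -- iteration 3/3 --
    FD 10.1: (6.181,184.146) -> (7.587,194.148) [heading=82, draw]
    FD 7.2: (7.587,194.148) -> (8.589,201.278) [heading=82, draw]
    FD 11.7: (8.589,201.278) -> (10.217,212.864) [heading=82, draw]
  ]
  -- iteration 3/3 --
  FD 12.2: (10.217,212.864) -> (11.915,224.945) [heading=82, draw]
  REPEAT 3 [
    -- iteration 1/3 --
    FD 10.1: (11.915,224.945) -> (13.321,234.947) [heading=82, draw]
    FD 7.2: (13.321,234.947) -> (14.323,242.077) [heading=82, draw]
    FD 11.7: (14.323,242.077) -> (15.951,253.663) [heading=82, draw]
    -- iteration 2/3 --
    FD 10.1: (15.951,253.663) -> (17.357,263.665) [heading=82, draw]
    FD 7.2: (17.357,263.665) -> (18.359,270.795) [heading=82, draw]
    FD 11.7: (18.359,270.795) -> (19.987,282.381) [heading=82, draw]
    -- iteration 3/3 --
    FD 10.1: (19.987,282.381) -> (21.393,292.383) [heading=82, draw]
    FD 7.2: (21.393,292.383) -> (22.395,299.512) [heading=82, draw]
    FD 11.7: (22.395,299.512) -> (24.023,311.099) [heading=82, draw]
  ]
]
FD 4.4: (24.023,311.099) -> (24.635,315.456) [heading=82, draw]
BK 9.3: (24.635,315.456) -> (23.341,306.246) [heading=82, draw]
LT 270: heading 82 -> 352
RT 270: heading 352 -> 82
Final: pos=(23.341,306.246), heading=82, 35 segment(s) drawn

Answer: 82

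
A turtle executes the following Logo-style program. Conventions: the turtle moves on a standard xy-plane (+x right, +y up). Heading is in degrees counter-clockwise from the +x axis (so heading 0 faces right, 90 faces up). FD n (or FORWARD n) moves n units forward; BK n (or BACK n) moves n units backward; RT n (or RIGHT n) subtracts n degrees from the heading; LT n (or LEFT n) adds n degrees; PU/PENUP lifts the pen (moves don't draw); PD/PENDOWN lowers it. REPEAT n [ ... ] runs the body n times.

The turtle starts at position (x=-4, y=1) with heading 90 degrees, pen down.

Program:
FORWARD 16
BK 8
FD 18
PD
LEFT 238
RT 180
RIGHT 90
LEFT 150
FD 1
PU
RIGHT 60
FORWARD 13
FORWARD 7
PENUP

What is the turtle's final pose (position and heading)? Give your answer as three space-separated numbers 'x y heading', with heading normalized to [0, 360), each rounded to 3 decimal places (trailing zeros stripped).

Executing turtle program step by step:
Start: pos=(-4,1), heading=90, pen down
FD 16: (-4,1) -> (-4,17) [heading=90, draw]
BK 8: (-4,17) -> (-4,9) [heading=90, draw]
FD 18: (-4,9) -> (-4,27) [heading=90, draw]
PD: pen down
LT 238: heading 90 -> 328
RT 180: heading 328 -> 148
RT 90: heading 148 -> 58
LT 150: heading 58 -> 208
FD 1: (-4,27) -> (-4.883,26.531) [heading=208, draw]
PU: pen up
RT 60: heading 208 -> 148
FD 13: (-4.883,26.531) -> (-15.908,33.419) [heading=148, move]
FD 7: (-15.908,33.419) -> (-21.844,37.129) [heading=148, move]
PU: pen up
Final: pos=(-21.844,37.129), heading=148, 4 segment(s) drawn

Answer: -21.844 37.129 148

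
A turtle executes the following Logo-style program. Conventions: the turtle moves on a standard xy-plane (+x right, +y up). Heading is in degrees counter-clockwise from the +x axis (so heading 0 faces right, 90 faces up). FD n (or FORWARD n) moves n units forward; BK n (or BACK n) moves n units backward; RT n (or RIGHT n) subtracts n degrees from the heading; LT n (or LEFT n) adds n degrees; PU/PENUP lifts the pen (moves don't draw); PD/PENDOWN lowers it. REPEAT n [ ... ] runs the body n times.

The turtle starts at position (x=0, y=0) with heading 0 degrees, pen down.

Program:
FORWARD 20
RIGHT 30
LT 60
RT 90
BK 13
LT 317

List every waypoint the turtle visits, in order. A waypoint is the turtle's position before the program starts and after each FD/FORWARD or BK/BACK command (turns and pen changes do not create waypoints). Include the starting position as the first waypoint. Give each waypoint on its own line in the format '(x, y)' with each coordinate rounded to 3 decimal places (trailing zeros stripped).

Answer: (0, 0)
(20, 0)
(13.5, 11.258)

Derivation:
Executing turtle program step by step:
Start: pos=(0,0), heading=0, pen down
FD 20: (0,0) -> (20,0) [heading=0, draw]
RT 30: heading 0 -> 330
LT 60: heading 330 -> 30
RT 90: heading 30 -> 300
BK 13: (20,0) -> (13.5,11.258) [heading=300, draw]
LT 317: heading 300 -> 257
Final: pos=(13.5,11.258), heading=257, 2 segment(s) drawn
Waypoints (3 total):
(0, 0)
(20, 0)
(13.5, 11.258)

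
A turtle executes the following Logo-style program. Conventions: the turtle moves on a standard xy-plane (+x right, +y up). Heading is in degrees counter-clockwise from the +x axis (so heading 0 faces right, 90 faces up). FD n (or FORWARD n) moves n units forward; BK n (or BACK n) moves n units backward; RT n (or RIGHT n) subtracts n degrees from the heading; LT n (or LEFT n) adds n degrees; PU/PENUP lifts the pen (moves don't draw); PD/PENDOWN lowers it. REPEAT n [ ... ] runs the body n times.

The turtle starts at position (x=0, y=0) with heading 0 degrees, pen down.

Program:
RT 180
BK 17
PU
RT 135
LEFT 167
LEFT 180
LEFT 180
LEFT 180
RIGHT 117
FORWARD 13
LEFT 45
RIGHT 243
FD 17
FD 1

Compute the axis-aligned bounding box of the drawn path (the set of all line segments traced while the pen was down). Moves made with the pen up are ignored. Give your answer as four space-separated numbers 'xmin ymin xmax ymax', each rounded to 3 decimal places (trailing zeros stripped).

Executing turtle program step by step:
Start: pos=(0,0), heading=0, pen down
RT 180: heading 0 -> 180
BK 17: (0,0) -> (17,0) [heading=180, draw]
PU: pen up
RT 135: heading 180 -> 45
LT 167: heading 45 -> 212
LT 180: heading 212 -> 32
LT 180: heading 32 -> 212
LT 180: heading 212 -> 32
RT 117: heading 32 -> 275
FD 13: (17,0) -> (18.133,-12.951) [heading=275, move]
LT 45: heading 275 -> 320
RT 243: heading 320 -> 77
FD 17: (18.133,-12.951) -> (21.957,3.614) [heading=77, move]
FD 1: (21.957,3.614) -> (22.182,4.588) [heading=77, move]
Final: pos=(22.182,4.588), heading=77, 1 segment(s) drawn

Segment endpoints: x in {0, 17}, y in {0, 0}
xmin=0, ymin=0, xmax=17, ymax=0

Answer: 0 0 17 0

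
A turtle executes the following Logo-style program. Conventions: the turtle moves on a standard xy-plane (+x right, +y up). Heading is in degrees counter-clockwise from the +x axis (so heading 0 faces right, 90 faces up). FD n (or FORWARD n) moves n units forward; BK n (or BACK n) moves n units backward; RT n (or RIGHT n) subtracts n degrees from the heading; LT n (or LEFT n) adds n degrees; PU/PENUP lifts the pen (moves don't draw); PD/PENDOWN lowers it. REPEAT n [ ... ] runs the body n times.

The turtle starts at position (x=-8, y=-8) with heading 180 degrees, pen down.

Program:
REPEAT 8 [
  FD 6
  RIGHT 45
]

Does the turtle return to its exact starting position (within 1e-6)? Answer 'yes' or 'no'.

Answer: yes

Derivation:
Executing turtle program step by step:
Start: pos=(-8,-8), heading=180, pen down
REPEAT 8 [
  -- iteration 1/8 --
  FD 6: (-8,-8) -> (-14,-8) [heading=180, draw]
  RT 45: heading 180 -> 135
  -- iteration 2/8 --
  FD 6: (-14,-8) -> (-18.243,-3.757) [heading=135, draw]
  RT 45: heading 135 -> 90
  -- iteration 3/8 --
  FD 6: (-18.243,-3.757) -> (-18.243,2.243) [heading=90, draw]
  RT 45: heading 90 -> 45
  -- iteration 4/8 --
  FD 6: (-18.243,2.243) -> (-14,6.485) [heading=45, draw]
  RT 45: heading 45 -> 0
  -- iteration 5/8 --
  FD 6: (-14,6.485) -> (-8,6.485) [heading=0, draw]
  RT 45: heading 0 -> 315
  -- iteration 6/8 --
  FD 6: (-8,6.485) -> (-3.757,2.243) [heading=315, draw]
  RT 45: heading 315 -> 270
  -- iteration 7/8 --
  FD 6: (-3.757,2.243) -> (-3.757,-3.757) [heading=270, draw]
  RT 45: heading 270 -> 225
  -- iteration 8/8 --
  FD 6: (-3.757,-3.757) -> (-8,-8) [heading=225, draw]
  RT 45: heading 225 -> 180
]
Final: pos=(-8,-8), heading=180, 8 segment(s) drawn

Start position: (-8, -8)
Final position: (-8, -8)
Distance = 0; < 1e-6 -> CLOSED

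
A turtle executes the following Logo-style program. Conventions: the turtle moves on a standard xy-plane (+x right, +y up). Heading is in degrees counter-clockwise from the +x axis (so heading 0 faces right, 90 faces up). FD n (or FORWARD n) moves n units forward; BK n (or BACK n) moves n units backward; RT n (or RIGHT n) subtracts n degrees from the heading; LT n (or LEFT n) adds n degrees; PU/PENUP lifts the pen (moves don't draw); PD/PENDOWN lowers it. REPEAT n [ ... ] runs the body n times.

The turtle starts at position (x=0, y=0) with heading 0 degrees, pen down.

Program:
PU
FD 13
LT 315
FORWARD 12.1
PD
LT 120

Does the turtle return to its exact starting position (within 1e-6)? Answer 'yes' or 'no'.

Executing turtle program step by step:
Start: pos=(0,0), heading=0, pen down
PU: pen up
FD 13: (0,0) -> (13,0) [heading=0, move]
LT 315: heading 0 -> 315
FD 12.1: (13,0) -> (21.556,-8.556) [heading=315, move]
PD: pen down
LT 120: heading 315 -> 75
Final: pos=(21.556,-8.556), heading=75, 0 segment(s) drawn

Start position: (0, 0)
Final position: (21.556, -8.556)
Distance = 23.192; >= 1e-6 -> NOT closed

Answer: no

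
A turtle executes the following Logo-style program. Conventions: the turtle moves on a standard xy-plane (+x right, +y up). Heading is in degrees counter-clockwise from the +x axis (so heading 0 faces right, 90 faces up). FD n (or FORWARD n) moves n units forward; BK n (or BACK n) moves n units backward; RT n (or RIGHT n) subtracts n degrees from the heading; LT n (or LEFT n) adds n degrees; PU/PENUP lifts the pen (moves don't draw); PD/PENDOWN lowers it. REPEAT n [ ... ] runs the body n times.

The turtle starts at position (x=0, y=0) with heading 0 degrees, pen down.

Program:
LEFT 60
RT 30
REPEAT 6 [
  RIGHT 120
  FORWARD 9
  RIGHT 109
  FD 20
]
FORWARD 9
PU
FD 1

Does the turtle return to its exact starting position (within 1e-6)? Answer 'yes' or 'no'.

Answer: no

Derivation:
Executing turtle program step by step:
Start: pos=(0,0), heading=0, pen down
LT 60: heading 0 -> 60
RT 30: heading 60 -> 30
REPEAT 6 [
  -- iteration 1/6 --
  RT 120: heading 30 -> 270
  FD 9: (0,0) -> (0,-9) [heading=270, draw]
  RT 109: heading 270 -> 161
  FD 20: (0,-9) -> (-18.91,-2.489) [heading=161, draw]
  -- iteration 2/6 --
  RT 120: heading 161 -> 41
  FD 9: (-18.91,-2.489) -> (-12.118,3.416) [heading=41, draw]
  RT 109: heading 41 -> 292
  FD 20: (-12.118,3.416) -> (-4.626,-15.128) [heading=292, draw]
  -- iteration 3/6 --
  RT 120: heading 292 -> 172
  FD 9: (-4.626,-15.128) -> (-13.538,-13.875) [heading=172, draw]
  RT 109: heading 172 -> 63
  FD 20: (-13.538,-13.875) -> (-4.458,3.945) [heading=63, draw]
  -- iteration 4/6 --
  RT 120: heading 63 -> 303
  FD 9: (-4.458,3.945) -> (0.443,-3.603) [heading=303, draw]
  RT 109: heading 303 -> 194
  FD 20: (0.443,-3.603) -> (-18.963,-8.442) [heading=194, draw]
  -- iteration 5/6 --
  RT 120: heading 194 -> 74
  FD 9: (-18.963,-8.442) -> (-16.482,0.21) [heading=74, draw]
  RT 109: heading 74 -> 325
  FD 20: (-16.482,0.21) -> (-0.099,-11.262) [heading=325, draw]
  -- iteration 6/6 --
  RT 120: heading 325 -> 205
  FD 9: (-0.099,-11.262) -> (-8.256,-15.065) [heading=205, draw]
  RT 109: heading 205 -> 96
  FD 20: (-8.256,-15.065) -> (-10.346,4.825) [heading=96, draw]
]
FD 9: (-10.346,4.825) -> (-11.287,13.776) [heading=96, draw]
PU: pen up
FD 1: (-11.287,13.776) -> (-11.391,14.77) [heading=96, move]
Final: pos=(-11.391,14.77), heading=96, 13 segment(s) drawn

Start position: (0, 0)
Final position: (-11.391, 14.77)
Distance = 18.653; >= 1e-6 -> NOT closed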